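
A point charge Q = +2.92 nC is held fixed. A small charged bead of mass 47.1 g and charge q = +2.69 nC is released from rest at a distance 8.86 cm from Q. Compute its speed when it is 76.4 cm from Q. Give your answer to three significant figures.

Only the electrostatic force acts, so mechanical energy is conserved: ½mv² = U₁ − U₂ = kQq(1/r₁ − 1/r₂).
U₁ − U₂ = (8.99×10⁹ N·m²/C²)(2.92×10⁻⁹ C)(2.69×10⁻⁹ C)(1/0.0886 − 1/0.764) = 7.05×10⁻⁷ J.
v = √(2·7.05×10⁻⁷/0.0471) = 5.47×10⁻³ m/s.

5.47×10⁻³ m/s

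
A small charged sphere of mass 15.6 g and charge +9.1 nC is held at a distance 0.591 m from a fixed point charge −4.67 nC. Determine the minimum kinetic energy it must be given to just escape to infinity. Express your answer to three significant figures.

6.46×10⁻⁷ J

To just escape, total mechanical energy must reach zero at infinity: ½mv²_min + U = 0, so ½mv²_min = −U = |kQq|/r.
|U| = |kQq|/r = (8.99×10⁹ N·m²/C²)(4.67×10⁻⁹)(9.10×10⁻⁹)/(0.591) = 6.46×10⁻⁷ J.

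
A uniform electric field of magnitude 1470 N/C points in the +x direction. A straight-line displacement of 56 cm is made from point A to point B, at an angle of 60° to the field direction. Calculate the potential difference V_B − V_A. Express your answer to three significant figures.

Only the component of displacement along E changes the potential: ΔV = −E·d·cosθ.
ΔV = −(1470 V/m)(0.560 m)cos60° = -412 V.

-412 V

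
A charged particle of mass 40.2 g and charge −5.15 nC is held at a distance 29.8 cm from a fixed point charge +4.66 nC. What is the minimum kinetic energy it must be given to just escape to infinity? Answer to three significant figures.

7.24×10⁻⁷ J

To just escape, total mechanical energy must reach zero at infinity: ½mv²_min + U = 0, so ½mv²_min = −U = |kQq|/r.
|U| = |kQq|/r = (8.99×10⁹ N·m²/C²)(4.66×10⁻⁹)(5.15×10⁻⁹)/(0.298) = 7.24×10⁻⁷ J.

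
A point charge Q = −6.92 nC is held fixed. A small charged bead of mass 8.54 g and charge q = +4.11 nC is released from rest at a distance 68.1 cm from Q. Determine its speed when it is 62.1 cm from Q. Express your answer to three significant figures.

2.91×10⁻³ m/s

Only the electrostatic force acts, so mechanical energy is conserved: ½mv² = U₁ − U₂ = kQq(1/r₁ − 1/r₂).
U₁ − U₂ = (8.99×10⁹ N·m²/C²)(-6.92×10⁻⁹ C)(4.11×10⁻⁹ C)(1/0.681 − 1/0.621) = 3.63×10⁻⁸ J.
v = √(2·3.63×10⁻⁸/8.54×10⁻³) = 2.91×10⁻³ m/s.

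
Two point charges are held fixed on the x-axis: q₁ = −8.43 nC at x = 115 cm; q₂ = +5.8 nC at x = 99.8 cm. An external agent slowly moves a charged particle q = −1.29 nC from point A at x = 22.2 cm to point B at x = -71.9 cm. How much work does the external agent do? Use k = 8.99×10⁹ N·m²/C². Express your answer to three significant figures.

-5.54×10⁻⁹ J

For quasistatic motion the external work equals the change in potential energy: W_ext = qΔV = q(V_B − V_A).
At A: distances to the source charges are 0.928 m, 0.776 m; V_A = Σ kqᵢ/rᵢ = -14.5 V.
At B: distances to the source charges are 1.87 m, 1.72 m; V_B = Σ kqᵢ/rᵢ = -10.2 V.
ΔV = V_B − V_A = 4.29 V.
W_ext = qΔV = (-1.29×10⁻⁹ C)(4.29 V) = -5.54×10⁻⁹ J.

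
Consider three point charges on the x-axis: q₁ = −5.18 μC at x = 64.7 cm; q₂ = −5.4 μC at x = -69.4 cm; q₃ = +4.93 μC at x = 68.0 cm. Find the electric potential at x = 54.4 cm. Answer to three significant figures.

The total potential is the scalar sum of each charge's contribution, V = Σ kqᵢ/rᵢ.
Distances from the field point to each charge: r₁ = 0.103 m, r₂ = 1.24 m, r₃ = 0.136 m.
V = k[(-5.18×10⁻⁶)/(0.103) + (-5.40×10⁻⁶)/(1.24) + (4.93×10⁻⁶)/(0.136)] = -1.65×10⁵ V.

-1.65×10⁵ V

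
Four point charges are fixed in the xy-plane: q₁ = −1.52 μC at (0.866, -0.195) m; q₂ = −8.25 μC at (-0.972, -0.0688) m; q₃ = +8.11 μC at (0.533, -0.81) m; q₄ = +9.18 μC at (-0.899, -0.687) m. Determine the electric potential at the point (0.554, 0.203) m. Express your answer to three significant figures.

4.55×10⁴ V

Electric potential is a scalar, so the contributions from each charge add algebraically: V = Σ kqᵢ/rᵢ.
Distances from the field point to each charge: r₁ = 0.506 m, r₂ = 1.55 m, r₃ = 1.01 m, r₄ = 1.70 m.
V = k[(-1.52×10⁻⁶)/(0.506) + (-8.25×10⁻⁶)/(1.55) + (8.11×10⁻⁶)/(1.01) + (9.18×10⁻⁶)/(1.70)] = 4.55×10⁴ V.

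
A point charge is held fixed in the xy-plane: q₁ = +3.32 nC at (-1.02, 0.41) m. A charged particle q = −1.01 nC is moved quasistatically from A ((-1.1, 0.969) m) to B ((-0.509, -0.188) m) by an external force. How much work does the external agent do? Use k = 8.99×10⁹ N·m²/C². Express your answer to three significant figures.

1.51×10⁻⁸ J

For quasistatic motion the external work equals the change in potential energy: W_ext = qΔV = q(V_B − V_A).
At A: distance to the source charge is 0.565 m; V_A = kq₁/r = 52.9 V.
At B: distance to the source charge is 0.787 m; V_B = kq₁/r = 37.9 V.
ΔV = V_B − V_A = -14.9 V.
W_ext = qΔV = (-1.01×10⁻⁹ C)(-14.9 V) = 1.51×10⁻⁸ J.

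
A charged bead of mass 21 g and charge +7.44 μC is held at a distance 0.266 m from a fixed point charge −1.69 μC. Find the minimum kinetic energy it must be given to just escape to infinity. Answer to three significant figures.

0.425 J

To just escape, total mechanical energy must reach zero at infinity: ½mv²_min + U = 0, so ½mv²_min = −U = |kQq|/r.
|U| = |kQq|/r = (8.99×10⁹ N·m²/C²)(1.69×10⁻⁶)(7.44×10⁻⁶)/(0.266) = 0.425 J.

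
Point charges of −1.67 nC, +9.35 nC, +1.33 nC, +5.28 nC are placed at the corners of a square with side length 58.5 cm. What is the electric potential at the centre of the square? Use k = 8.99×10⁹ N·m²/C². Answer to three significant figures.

311 V

The total potential is the scalar sum of each charge's contribution, V = Σ kqᵢ/rᵢ.
The distance from each corner to the centre is a√2/2 = 0.414 m.
V = k[(-1.67×10⁻⁹)/(0.414) + (9.35×10⁻⁹)/(0.414) + (1.33×10⁻⁹)/(0.414) + (5.28×10⁻⁹)/(0.414)] = 311 V.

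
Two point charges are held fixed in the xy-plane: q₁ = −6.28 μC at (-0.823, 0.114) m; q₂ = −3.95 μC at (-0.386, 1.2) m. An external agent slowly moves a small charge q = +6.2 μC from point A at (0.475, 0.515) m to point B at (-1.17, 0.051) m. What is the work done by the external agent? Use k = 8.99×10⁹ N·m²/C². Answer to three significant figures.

For quasistatic motion the external work equals the change in potential energy: W_ext = qΔV = q(V_B − V_A).
At A: distances to the source charges are 1.36 m, 1.10 m; V_A = Σ kqᵢ/rᵢ = -7.38×10⁴ V.
At B: distances to the source charges are 0.353 m, 1.39 m; V_B = Σ kqᵢ/rᵢ = -1.86×10⁵ V.
ΔV = V_B − V_A = -1.12×10⁵ V.
W_ext = qΔV = (6.20×10⁻⁶ C)(-1.12×10⁵ V) = -0.693 J.

-0.693 J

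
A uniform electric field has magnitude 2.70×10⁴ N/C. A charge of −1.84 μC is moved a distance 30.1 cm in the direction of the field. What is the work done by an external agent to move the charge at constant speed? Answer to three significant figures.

The potential change for a displacement 30.1 cm in the direction of the field is ΔV = −Ed = -8130 V.
W_ext = qΔV = 0.0150 J.

0.0150 J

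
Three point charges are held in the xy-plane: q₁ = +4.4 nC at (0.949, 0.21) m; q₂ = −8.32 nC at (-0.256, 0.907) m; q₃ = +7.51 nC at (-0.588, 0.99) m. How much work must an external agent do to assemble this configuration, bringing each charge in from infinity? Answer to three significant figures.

The work to assemble the configuration equals its total potential energy, U = Σ kqᵢqⱼ/rᵢⱼ over all pairs.
Pair separations: r₁₂ = 1.39 m, r₁₃ = 1.72 m, r₂₃ = 0.342 m.
U = (-2.36×10⁻⁷) + (1.72×10⁻⁷) + (-1.64×10⁻⁶) = -1.71×10⁻⁶ J.

-1.71×10⁻⁶ J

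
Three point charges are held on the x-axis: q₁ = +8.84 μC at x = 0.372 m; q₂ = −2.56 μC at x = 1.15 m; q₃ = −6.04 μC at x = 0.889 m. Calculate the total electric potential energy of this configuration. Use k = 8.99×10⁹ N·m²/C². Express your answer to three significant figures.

The assembly work is the sum of pairwise potential energies, U = Σ_{i<j} kqᵢqⱼ/rᵢⱼ.
Pair separations: r₁₂ = 0.778 m, r₁₃ = 0.517 m, r₂₃ = 0.261 m.
U = (-0.262) + (-0.928) + (0.533) = -0.657 J.

-0.657 J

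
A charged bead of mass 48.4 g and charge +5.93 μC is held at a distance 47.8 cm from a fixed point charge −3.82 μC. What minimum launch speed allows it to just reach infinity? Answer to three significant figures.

4.20 m/s

To just escape, total mechanical energy must reach zero at infinity: ½mv²_min + U = 0, so ½mv²_min = −U = |kQq|/r.
|U| = |kQq|/r = (8.99×10⁹ N·m²/C²)(3.82×10⁻⁶)(5.93×10⁻⁶)/(0.478) = 0.426 J.
v_min = √(2|U|/m) = √(2·0.426/0.0484) = 4.20 m/s.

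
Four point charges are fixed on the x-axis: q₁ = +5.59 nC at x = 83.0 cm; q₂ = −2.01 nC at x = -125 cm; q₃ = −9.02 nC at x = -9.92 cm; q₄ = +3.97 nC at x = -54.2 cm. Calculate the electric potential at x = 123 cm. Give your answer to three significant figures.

Electric potential is a scalar, so the contributions from each charge add algebraically: V = Σ kqᵢ/rᵢ.
Distances from the field point to each charge: r₁ = 0.400 m, r₂ = 2.48 m, r₃ = 1.33 m, r₄ = 1.77 m.
V = k[(5.59×10⁻⁹)/(0.400) + (-2.01×10⁻⁹)/(2.48) + (-9.02×10⁻⁹)/(1.33) + (3.97×10⁻⁹)/(1.77)] = 77.5 V.

77.5 V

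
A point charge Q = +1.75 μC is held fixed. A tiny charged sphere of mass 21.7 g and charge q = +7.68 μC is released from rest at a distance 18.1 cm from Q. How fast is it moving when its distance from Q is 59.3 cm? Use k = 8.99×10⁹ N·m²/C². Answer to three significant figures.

Only the electrostatic force acts, so mechanical energy is conserved: ½mv² = U₁ − U₂ = kQq(1/r₁ − 1/r₂).
U₁ − U₂ = (8.99×10⁹ N·m²/C²)(1.75×10⁻⁶ C)(7.68×10⁻⁶ C)(1/0.181 − 1/0.593) = 0.464 J.
v = √(2·0.464/0.0217) = 6.54 m/s.

6.54 m/s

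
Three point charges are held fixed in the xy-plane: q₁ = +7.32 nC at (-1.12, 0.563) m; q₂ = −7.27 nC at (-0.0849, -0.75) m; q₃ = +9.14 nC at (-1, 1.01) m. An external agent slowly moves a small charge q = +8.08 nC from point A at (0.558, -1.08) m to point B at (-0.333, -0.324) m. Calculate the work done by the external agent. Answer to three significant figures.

For quasistatic motion the external work equals the change in potential energy: W_ext = qΔV = q(V_B − V_A).
At A: distances to the source charges are 2.35 m, 0.723 m, 2.61 m; V_A = Σ kqᵢ/rᵢ = -30.9 V.
At B: distances to the source charges are 1.19 m, 0.493 m, 1.49 m; V_B = Σ kqᵢ/rᵢ = -22.0 V.
ΔV = V_B − V_A = 8.91 V.
W_ext = qΔV = (8.08×10⁻⁹ C)(8.91 V) = 7.20×10⁻⁸ J.

7.20×10⁻⁸ J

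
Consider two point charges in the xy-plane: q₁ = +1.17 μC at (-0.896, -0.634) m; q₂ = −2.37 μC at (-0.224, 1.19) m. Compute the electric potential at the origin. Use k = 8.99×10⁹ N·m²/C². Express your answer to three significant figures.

Electric potential is a scalar, so the contributions from each charge add algebraically: V = Σ kqᵢ/rᵢ.
Distances from the field point to each charge: r₁ = 1.10 m, r₂ = 1.21 m.
V = k[(1.17×10⁻⁶)/(1.10) + (-2.37×10⁻⁶)/(1.21)] = -8010 V.

-8010 V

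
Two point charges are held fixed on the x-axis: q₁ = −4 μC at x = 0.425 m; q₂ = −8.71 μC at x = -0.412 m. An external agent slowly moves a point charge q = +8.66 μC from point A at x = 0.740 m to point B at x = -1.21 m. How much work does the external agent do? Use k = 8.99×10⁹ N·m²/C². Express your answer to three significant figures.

0.537 J

For quasistatic motion the external work equals the change in potential energy: W_ext = qΔV = q(V_B − V_A).
At A: distances to the source charges are 0.315 m, 1.15 m; V_A = Σ kqᵢ/rᵢ = -1.82×10⁵ V.
At B: distances to the source charges are 1.64 m, 0.798 m; V_B = Σ kqᵢ/rᵢ = -1.20×10⁵ V.
ΔV = V_B − V_A = 6.20×10⁴ V.
W_ext = qΔV = (8.66×10⁻⁶ C)(6.20×10⁴ V) = 0.537 J.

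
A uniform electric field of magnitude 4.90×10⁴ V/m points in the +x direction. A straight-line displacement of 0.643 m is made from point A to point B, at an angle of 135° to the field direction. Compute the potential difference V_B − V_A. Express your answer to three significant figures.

2.23×10⁴ V

Only the component of displacement along E changes the potential: ΔV = −E·d·cosθ.
ΔV = −(4.90×10⁴ V/m)(0.643 m)cos135° = 2.23×10⁴ V.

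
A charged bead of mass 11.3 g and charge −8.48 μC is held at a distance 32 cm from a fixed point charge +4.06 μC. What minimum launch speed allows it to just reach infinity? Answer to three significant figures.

To just escape, total mechanical energy must reach zero at infinity: ½mv²_min + U = 0, so ½mv²_min = −U = |kQq|/r.
|U| = |kQq|/r = (8.99×10⁹ N·m²/C²)(4.06×10⁻⁶)(8.48×10⁻⁶)/(0.320) = 0.967 J.
v_min = √(2|U|/m) = √(2·0.967/0.0113) = 13.1 m/s.

13.1 m/s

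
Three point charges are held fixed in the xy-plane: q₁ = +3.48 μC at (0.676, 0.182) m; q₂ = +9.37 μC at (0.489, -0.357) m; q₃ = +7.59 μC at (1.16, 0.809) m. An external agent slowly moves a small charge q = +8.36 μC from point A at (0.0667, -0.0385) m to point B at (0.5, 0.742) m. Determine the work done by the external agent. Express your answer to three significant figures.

-0.201 J

For quasistatic motion the external work equals the change in potential energy: W_ext = qΔV = q(V_B − V_A).
At A: distances to the source charges are 0.648 m, 0.529 m, 1.38 m; V_A = Σ kqᵢ/rᵢ = 2.57×10⁵ V.
At B: distances to the source charges are 0.587 m, 1.10 m, 0.663 m; V_B = Σ kqᵢ/rᵢ = 2.33×10⁵ V.
ΔV = V_B − V_A = -2.41×10⁴ V.
W_ext = qΔV = (8.36×10⁻⁶ C)(-2.41×10⁴ V) = -0.201 J.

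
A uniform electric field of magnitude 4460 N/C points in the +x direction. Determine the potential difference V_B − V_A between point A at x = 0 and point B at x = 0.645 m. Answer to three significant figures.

-2880 V

In a uniform field, potential decreases in the direction of E: V_B − V_A = −E·Δx.
V_B − V_A = −(4460 V/m)(0.645 m) = -2880 V.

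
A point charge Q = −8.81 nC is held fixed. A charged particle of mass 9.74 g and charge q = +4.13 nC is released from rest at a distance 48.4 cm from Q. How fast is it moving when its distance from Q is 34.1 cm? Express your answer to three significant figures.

7.63×10⁻³ m/s

Only the electrostatic force acts, so mechanical energy is conserved: ½mv² = U₁ − U₂ = kQq(1/r₁ − 1/r₂).
U₁ − U₂ = (8.99×10⁹ N·m²/C²)(-8.81×10⁻⁹ C)(4.13×10⁻⁹ C)(1/0.484 − 1/0.341) = 2.83×10⁻⁷ J.
v = √(2·2.83×10⁻⁷/9.74×10⁻³) = 7.63×10⁻³ m/s.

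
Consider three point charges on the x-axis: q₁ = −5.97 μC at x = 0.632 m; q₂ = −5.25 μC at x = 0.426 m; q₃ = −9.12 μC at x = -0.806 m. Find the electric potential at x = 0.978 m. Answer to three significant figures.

Electric potential is a scalar, so the contributions from each charge add algebraically: V = Σ kqᵢ/rᵢ.
Distances from the field point to each charge: r₁ = 0.346 m, r₂ = 0.552 m, r₃ = 1.78 m.
V = k[(-5.97×10⁻⁶)/(0.346) + (-5.25×10⁻⁶)/(0.552) + (-9.12×10⁻⁶)/(1.78)] = -2.87×10⁵ V.

-2.87×10⁵ V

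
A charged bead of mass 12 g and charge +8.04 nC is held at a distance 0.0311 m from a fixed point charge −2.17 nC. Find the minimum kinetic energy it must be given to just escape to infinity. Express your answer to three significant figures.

To just escape, total mechanical energy must reach zero at infinity: ½mv²_min + U = 0, so ½mv²_min = −U = |kQq|/r.
|U| = |kQq|/r = (8.99×10⁹ N·m²/C²)(2.17×10⁻⁹)(8.04×10⁻⁹)/(0.0311) = 5.04×10⁻⁶ J.

5.04×10⁻⁶ J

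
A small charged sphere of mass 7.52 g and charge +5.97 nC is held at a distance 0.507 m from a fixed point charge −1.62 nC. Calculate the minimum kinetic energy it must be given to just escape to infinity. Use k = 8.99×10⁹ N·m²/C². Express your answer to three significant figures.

To just escape, total mechanical energy must reach zero at infinity: ½mv²_min + U = 0, so ½mv²_min = −U = |kQq|/r.
|U| = |kQq|/r = (8.99×10⁹ N·m²/C²)(1.62×10⁻⁹)(5.97×10⁻⁹)/(0.507) = 1.71×10⁻⁷ J.

1.71×10⁻⁷ J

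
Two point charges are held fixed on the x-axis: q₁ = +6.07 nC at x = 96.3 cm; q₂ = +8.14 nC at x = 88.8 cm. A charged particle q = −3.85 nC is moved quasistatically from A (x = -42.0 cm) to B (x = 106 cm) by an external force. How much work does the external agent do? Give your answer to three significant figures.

-3.44×10⁻⁶ J

For quasistatic motion the external work equals the change in potential energy: W_ext = qΔV = q(V_B − V_A).
At A: distances to the source charges are 1.38 m, 1.31 m; V_A = Σ kqᵢ/rᵢ = 95.4 V.
At B: distances to the source charges are 0.0970 m, 0.172 m; V_B = Σ kqᵢ/rᵢ = 988 V.
ΔV = V_B − V_A = 893 V.
W_ext = qΔV = (-3.85×10⁻⁹ C)(893 V) = -3.44×10⁻⁶ J.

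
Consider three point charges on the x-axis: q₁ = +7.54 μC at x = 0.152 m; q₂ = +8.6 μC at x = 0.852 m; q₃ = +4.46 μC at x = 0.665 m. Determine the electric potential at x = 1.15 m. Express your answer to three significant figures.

4.10×10⁵ V

Electric potential is a scalar, so the contributions from each charge add algebraically: V = Σ kqᵢ/rᵢ.
Distances from the field point to each charge: r₁ = 0.998 m, r₂ = 0.298 m, r₃ = 0.485 m.
V = k[(7.54×10⁻⁶)/(0.998) + (8.60×10⁻⁶)/(0.298) + (4.46×10⁻⁶)/(0.485)] = 4.10×10⁵ V.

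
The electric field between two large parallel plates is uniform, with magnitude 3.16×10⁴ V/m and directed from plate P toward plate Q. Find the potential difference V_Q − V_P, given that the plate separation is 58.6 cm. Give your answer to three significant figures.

-1.85×10⁴ V

In a uniform field, potential decreases in the direction of E: ΔV = −E·d for a displacement d parallel to E.
Going from P to Q is a displacement of 58.6 cm along the field, so V_Q − V_P = −Ed = -1.85×10⁴ V.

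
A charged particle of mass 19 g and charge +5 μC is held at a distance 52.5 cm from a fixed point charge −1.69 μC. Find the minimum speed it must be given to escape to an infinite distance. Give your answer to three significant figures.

To just escape, total mechanical energy must reach zero at infinity: ½mv²_min + U = 0, so ½mv²_min = −U = |kQq|/r.
|U| = |kQq|/r = (8.99×10⁹ N·m²/C²)(1.69×10⁻⁶)(5.00×10⁻⁶)/(0.525) = 0.145 J.
v_min = √(2|U|/m) = √(2·0.145/0.0190) = 3.90 m/s.

3.90 m/s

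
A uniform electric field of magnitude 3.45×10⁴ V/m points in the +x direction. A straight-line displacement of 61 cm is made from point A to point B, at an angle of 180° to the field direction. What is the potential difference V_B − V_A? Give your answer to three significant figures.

Only the component of displacement along E changes the potential: ΔV = −E·d·cosθ.
ΔV = −(3.45×10⁴ V/m)(0.610 m)cos180° = 2.10×10⁴ V.

2.10×10⁴ V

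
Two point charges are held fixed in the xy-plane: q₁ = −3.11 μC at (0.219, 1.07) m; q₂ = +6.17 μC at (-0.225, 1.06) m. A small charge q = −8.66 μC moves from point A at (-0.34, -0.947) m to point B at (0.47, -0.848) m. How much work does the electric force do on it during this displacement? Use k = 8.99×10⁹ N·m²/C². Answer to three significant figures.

The work done by the electric force is W_field = −ΔU = −q(V_B − V_A) = q(V_A − V_B).
At A: distances to the source charges are 2.09 m, 2.01 m; V_A = Σ kqᵢ/rᵢ = 1.42×10⁴ V.
At B: distances to the source charges are 1.93 m, 2.03 m; V_B = Σ kqᵢ/rᵢ = 1.29×10⁴ V.
ΔV = V_B − V_A = -1370 V.
W_field = −qΔV = −(-8.66×10⁻⁶ C)(-1370 V) = -0.0119 J.

-0.0119 J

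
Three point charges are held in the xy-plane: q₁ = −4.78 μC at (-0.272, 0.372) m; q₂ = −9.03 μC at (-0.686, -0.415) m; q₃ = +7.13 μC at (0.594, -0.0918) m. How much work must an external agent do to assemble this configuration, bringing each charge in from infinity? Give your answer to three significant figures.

The assembly work is the sum of pairwise potential energies, U = Σ_{i<j} kqᵢqⱼ/rᵢⱼ.
Pair separations: r₁₂ = 0.889 m, r₁₃ = 0.982 m, r₂₃ = 1.32 m.
U = (0.436) + (-0.312) + (-0.438) = -0.314 J.

-0.314 J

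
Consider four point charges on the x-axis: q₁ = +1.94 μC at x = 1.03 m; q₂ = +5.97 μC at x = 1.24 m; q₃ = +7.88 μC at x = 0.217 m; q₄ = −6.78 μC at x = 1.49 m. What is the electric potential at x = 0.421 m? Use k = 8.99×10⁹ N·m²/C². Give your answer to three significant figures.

3.84×10⁵ V

Electric potential is a scalar, so the contributions from each charge add algebraically: V = Σ kqᵢ/rᵢ.
Distances from the field point to each charge: r₁ = 0.609 m, r₂ = 0.819 m, r₃ = 0.204 m, r₄ = 1.07 m.
V = k[(1.94×10⁻⁶)/(0.609) + (5.97×10⁻⁶)/(0.819) + (7.88×10⁻⁶)/(0.204) + (-6.78×10⁻⁶)/(1.07)] = 3.84×10⁵ V.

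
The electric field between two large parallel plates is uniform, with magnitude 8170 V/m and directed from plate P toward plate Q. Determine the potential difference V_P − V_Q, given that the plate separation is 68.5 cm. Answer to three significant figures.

5600 V

In a uniform field, potential decreases in the direction of E: ΔV = −E·d for a displacement d parallel to E.
Going from Q to P is a displacement of 68.5 cm opposite to the field, so V_P − V_Q = +Ed = 5600 V.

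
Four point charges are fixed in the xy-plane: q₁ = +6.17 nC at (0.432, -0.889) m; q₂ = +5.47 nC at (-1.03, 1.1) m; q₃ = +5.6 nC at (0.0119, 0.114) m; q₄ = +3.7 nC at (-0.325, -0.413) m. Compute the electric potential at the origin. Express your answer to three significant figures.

Electric potential is a scalar, so the contributions from each charge add algebraically: V = Σ kqᵢ/rᵢ.
Distances from the field point to each charge: r₁ = 0.988 m, r₂ = 1.51 m, r₃ = 0.115 m, r₄ = 0.526 m.
V = k[(6.17×10⁻⁹)/(0.988) + (5.47×10⁻⁹)/(1.51) + (5.60×10⁻⁹)/(0.115) + (3.70×10⁻⁹)/(0.526)] = 591 V.

591 V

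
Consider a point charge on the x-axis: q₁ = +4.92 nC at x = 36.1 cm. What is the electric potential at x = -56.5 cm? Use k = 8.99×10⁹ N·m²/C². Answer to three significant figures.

47.8 V

Electric potential is a scalar, so the contributions from each charge add algebraically: V = Σ kqᵢ/rᵢ.
V = k[(4.92×10⁻⁹)/(0.926)] = 47.8 V.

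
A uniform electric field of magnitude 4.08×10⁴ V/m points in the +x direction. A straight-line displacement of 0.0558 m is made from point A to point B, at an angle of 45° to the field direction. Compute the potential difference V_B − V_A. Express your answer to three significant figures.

-1610 V

Only the component of displacement along E changes the potential: ΔV = −E·d·cosθ.
ΔV = −(4.08×10⁴ V/m)(0.0558 m)cos45° = -1610 V.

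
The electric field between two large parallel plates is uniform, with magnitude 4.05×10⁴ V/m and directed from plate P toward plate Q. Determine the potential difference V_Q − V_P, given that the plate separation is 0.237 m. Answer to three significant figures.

In a uniform field, potential decreases in the direction of E: ΔV = −E·d for a displacement d parallel to E.
Going from P to Q is a displacement of 0.237 m along the field, so V_Q − V_P = −Ed = -9600 V.

-9600 V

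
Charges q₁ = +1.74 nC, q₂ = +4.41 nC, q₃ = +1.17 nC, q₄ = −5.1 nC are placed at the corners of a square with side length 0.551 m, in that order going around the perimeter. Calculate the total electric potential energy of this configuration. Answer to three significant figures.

-2.69×10⁻⁷ J

The work to assemble the configuration equals its total potential energy, U = Σ kqᵢqⱼ/rᵢⱼ over all pairs.
The four side pairs have separation 0.551 m and the two diagonal pairs 0.779 m.
Summing all 6 pair terms gives U = -2.69×10⁻⁷ J.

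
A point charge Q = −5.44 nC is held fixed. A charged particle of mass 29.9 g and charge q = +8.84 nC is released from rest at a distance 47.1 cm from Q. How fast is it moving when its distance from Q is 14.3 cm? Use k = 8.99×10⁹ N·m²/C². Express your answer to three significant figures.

0.0119 m/s

Only the electrostatic force acts, so mechanical energy is conserved: ½mv² = U₁ − U₂ = kQq(1/r₁ − 1/r₂).
U₁ − U₂ = (8.99×10⁹ N·m²/C²)(-5.44×10⁻⁹ C)(8.84×10⁻⁹ C)(1/0.471 − 1/0.143) = 2.11×10⁻⁶ J.
v = √(2·2.11×10⁻⁶/0.0299) = 0.0119 m/s.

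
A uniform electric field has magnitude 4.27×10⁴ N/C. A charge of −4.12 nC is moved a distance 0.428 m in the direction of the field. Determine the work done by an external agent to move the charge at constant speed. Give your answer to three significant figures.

7.53×10⁻⁵ J

The potential change for a displacement 0.428 m in the direction of the field is ΔV = −Ed = -1.83×10⁴ V.
W_ext = qΔV = 7.53×10⁻⁵ J.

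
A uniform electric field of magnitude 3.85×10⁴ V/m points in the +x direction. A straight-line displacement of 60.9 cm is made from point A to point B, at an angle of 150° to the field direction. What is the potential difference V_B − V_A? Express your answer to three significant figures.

2.03×10⁴ V

Only the component of displacement along E changes the potential: ΔV = −E·d·cosθ.
ΔV = −(3.85×10⁴ V/m)(0.609 m)cos150° = 2.03×10⁴ V.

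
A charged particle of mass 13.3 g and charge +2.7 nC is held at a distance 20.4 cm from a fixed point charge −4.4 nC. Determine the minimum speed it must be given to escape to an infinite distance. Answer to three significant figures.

To just escape, total mechanical energy must reach zero at infinity: ½mv²_min + U = 0, so ½mv²_min = −U = |kQq|/r.
|U| = |kQq|/r = (8.99×10⁹ N·m²/C²)(4.40×10⁻⁹)(2.70×10⁻⁹)/(0.204) = 5.24×10⁻⁷ J.
v_min = √(2|U|/m) = √(2·5.24×10⁻⁷/0.0133) = 8.87×10⁻³ m/s.

8.87×10⁻³ m/s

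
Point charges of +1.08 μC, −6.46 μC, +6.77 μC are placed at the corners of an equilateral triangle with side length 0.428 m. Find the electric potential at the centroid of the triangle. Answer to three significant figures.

5.06×10⁴ V

Electric potential is a scalar, so the contributions from each charge add algebraically: V = Σ kqᵢ/rᵢ.
The distance from each vertex to the centroid is a/√3 = 0.247 m.
V = k[(1.08×10⁻⁶)/(0.247) + (-6.46×10⁻⁶)/(0.247) + (6.77×10⁻⁶)/(0.247)] = 5.06×10⁴ V.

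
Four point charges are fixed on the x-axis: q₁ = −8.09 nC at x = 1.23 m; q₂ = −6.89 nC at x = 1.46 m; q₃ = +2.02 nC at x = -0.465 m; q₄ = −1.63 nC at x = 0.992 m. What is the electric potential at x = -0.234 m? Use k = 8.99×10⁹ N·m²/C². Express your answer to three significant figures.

-19.6 V

The total potential is the scalar sum of each charge's contribution, V = Σ kqᵢ/rᵢ.
Distances from the field point to each charge: r₁ = 1.46 m, r₂ = 1.69 m, r₃ = 0.231 m, r₄ = 1.23 m.
V = k[(-8.09×10⁻⁹)/(1.46) + (-6.89×10⁻⁹)/(1.69) + (2.02×10⁻⁹)/(0.231) + (-1.63×10⁻⁹)/(1.23)] = -19.6 V.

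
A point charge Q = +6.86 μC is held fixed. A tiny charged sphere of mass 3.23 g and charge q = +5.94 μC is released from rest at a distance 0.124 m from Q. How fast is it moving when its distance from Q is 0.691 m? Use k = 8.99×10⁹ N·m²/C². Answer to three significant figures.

Only the electrostatic force acts, so mechanical energy is conserved: ½mv² = U₁ − U₂ = kQq(1/r₁ − 1/r₂).
U₁ − U₂ = (8.99×10⁹ N·m²/C²)(6.86×10⁻⁶ C)(5.94×10⁻⁶ C)(1/0.124 − 1/0.691) = 2.42 J.
v = √(2·2.42/3.23×10⁻³) = 38.7 m/s.

38.7 m/s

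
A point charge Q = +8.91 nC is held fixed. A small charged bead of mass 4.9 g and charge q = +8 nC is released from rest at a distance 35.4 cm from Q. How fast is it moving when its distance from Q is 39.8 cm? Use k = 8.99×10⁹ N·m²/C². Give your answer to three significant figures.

9.04×10⁻³ m/s

Only the electrostatic force acts, so mechanical energy is conserved: ½mv² = U₁ − U₂ = kQq(1/r₁ − 1/r₂).
U₁ − U₂ = (8.99×10⁹ N·m²/C²)(8.91×10⁻⁹ C)(8.00×10⁻⁹ C)(1/0.354 − 1/0.398) = 2.00×10⁻⁷ J.
v = √(2·2.00×10⁻⁷/4.90×10⁻³) = 9.04×10⁻³ m/s.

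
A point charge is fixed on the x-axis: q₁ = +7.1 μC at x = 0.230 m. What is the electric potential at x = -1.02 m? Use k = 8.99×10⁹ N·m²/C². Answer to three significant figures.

5.11×10⁴ V

The total potential is the scalar sum of each charge's contribution, V = Σ kqᵢ/rᵢ.
V = k[(7.10×10⁻⁶)/(1.25)] = 5.11×10⁴ V.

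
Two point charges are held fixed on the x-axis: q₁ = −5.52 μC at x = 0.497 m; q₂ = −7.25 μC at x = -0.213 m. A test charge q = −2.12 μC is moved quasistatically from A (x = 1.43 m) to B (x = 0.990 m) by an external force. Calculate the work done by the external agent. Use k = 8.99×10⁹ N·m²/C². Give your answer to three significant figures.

0.131 J

For quasistatic motion the external work equals the change in potential energy: W_ext = qΔV = q(V_B − V_A).
At A: distances to the source charges are 0.933 m, 1.64 m; V_A = Σ kqᵢ/rᵢ = -9.29×10⁴ V.
At B: distances to the source charges are 0.493 m, 1.20 m; V_B = Σ kqᵢ/rᵢ = -1.55×10⁵ V.
ΔV = V_B − V_A = -6.20×10⁴ V.
W_ext = qΔV = (-2.12×10⁻⁶ C)(-6.20×10⁴ V) = 0.131 J.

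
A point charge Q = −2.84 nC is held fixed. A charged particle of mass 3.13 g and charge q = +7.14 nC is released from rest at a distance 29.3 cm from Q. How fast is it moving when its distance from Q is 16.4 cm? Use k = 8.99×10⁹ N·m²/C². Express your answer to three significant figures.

Only the electrostatic force acts, so mechanical energy is conserved: ½mv² = U₁ − U₂ = kQq(1/r₁ − 1/r₂).
U₁ − U₂ = (8.99×10⁹ N·m²/C²)(-2.84×10⁻⁹ C)(7.14×10⁻⁹ C)(1/0.293 − 1/0.164) = 4.89×10⁻⁷ J.
v = √(2·4.89×10⁻⁷/3.13×10⁻³) = 0.0177 m/s.

0.0177 m/s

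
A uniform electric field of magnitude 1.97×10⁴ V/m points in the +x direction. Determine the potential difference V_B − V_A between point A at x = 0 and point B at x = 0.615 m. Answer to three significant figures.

-1.21×10⁴ V

In a uniform field, potential decreases in the direction of E: V_B − V_A = −E·Δx.
V_B − V_A = −(1.97×10⁴ V/m)(0.615 m) = -1.21×10⁴ V.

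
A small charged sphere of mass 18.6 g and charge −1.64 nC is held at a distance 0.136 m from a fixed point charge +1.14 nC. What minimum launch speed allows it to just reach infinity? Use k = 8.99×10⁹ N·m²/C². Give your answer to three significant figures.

To just escape, total mechanical energy must reach zero at infinity: ½mv²_min + U = 0, so ½mv²_min = −U = |kQq|/r.
|U| = |kQq|/r = (8.99×10⁹ N·m²/C²)(1.14×10⁻⁹)(1.64×10⁻⁹)/(0.136) = 1.24×10⁻⁷ J.
v_min = √(2|U|/m) = √(2·1.24×10⁻⁷/0.0186) = 3.65×10⁻³ m/s.

3.65×10⁻³ m/s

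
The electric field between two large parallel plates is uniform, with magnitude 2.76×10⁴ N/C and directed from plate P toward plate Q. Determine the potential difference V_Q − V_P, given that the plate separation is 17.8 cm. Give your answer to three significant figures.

-4910 V

In a uniform field, potential decreases in the direction of E: ΔV = −E·d for a displacement d parallel to E.
Going from P to Q is a displacement of 17.8 cm along the field, so V_Q − V_P = −Ed = -4910 V.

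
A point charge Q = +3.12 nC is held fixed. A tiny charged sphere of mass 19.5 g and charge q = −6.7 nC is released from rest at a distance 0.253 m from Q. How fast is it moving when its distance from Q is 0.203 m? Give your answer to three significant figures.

4.33×10⁻³ m/s

Only the electrostatic force acts, so mechanical energy is conserved: ½mv² = U₁ − U₂ = kQq(1/r₁ − 1/r₂).
U₁ − U₂ = (8.99×10⁹ N·m²/C²)(3.12×10⁻⁹ C)(-6.70×10⁻⁹ C)(1/0.253 − 1/0.203) = 1.83×10⁻⁷ J.
v = √(2·1.83×10⁻⁷/0.0195) = 4.33×10⁻³ m/s.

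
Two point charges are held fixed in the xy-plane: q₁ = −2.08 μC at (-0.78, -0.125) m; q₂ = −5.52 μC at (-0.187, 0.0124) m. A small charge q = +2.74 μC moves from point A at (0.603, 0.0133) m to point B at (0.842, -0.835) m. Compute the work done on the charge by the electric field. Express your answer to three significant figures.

-0.0780 J

The work done by the electric force is W_field = −ΔU = −q(V_B − V_A) = q(V_A − V_B).
At A: distances to the source charges are 1.39 m, 0.790 m; V_A = Σ kqᵢ/rᵢ = -7.63×10⁴ V.
At B: distances to the source charges are 1.77 m, 1.33 m; V_B = Σ kqᵢ/rᵢ = -4.78×10⁴ V.
ΔV = V_B − V_A = 2.85×10⁴ V.
W_field = −qΔV = −(2.74×10⁻⁶ C)(2.85×10⁴ V) = -0.0780 J.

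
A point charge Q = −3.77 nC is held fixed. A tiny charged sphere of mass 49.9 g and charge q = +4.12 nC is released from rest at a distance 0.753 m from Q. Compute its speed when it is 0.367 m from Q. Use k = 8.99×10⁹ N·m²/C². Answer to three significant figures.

Only the electrostatic force acts, so mechanical energy is conserved: ½mv² = U₁ − U₂ = kQq(1/r₁ − 1/r₂).
U₁ − U₂ = (8.99×10⁹ N·m²/C²)(-3.77×10⁻⁹ C)(4.12×10⁻⁹ C)(1/0.753 − 1/0.367) = 1.95×10⁻⁷ J.
v = √(2·1.95×10⁻⁷/0.0499) = 2.80×10⁻³ m/s.

2.80×10⁻³ m/s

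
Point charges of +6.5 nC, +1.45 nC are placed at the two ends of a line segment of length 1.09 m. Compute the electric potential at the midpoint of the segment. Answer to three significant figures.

Electric potential is a scalar, so the contributions from each charge add algebraically: V = Σ kqᵢ/rᵢ.
Each charge is 0.545 m from the midpoint.
V = k[(6.50×10⁻⁹)/(0.545) + (1.45×10⁻⁹)/(0.545)] = 131 V.

131 V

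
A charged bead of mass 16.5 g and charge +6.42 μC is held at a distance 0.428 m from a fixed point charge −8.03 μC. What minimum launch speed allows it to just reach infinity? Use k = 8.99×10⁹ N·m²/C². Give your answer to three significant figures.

11.5 m/s

To just escape, total mechanical energy must reach zero at infinity: ½mv²_min + U = 0, so ½mv²_min = −U = |kQq|/r.
|U| = |kQq|/r = (8.99×10⁹ N·m²/C²)(8.03×10⁻⁶)(6.42×10⁻⁶)/(0.428) = 1.08 J.
v_min = √(2|U|/m) = √(2·1.08/0.0165) = 11.5 m/s.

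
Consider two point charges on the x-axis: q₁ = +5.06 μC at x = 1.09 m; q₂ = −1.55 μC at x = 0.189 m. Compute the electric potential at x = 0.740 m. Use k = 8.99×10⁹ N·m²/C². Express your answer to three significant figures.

The total potential is the scalar sum of each charge's contribution, V = Σ kqᵢ/rᵢ.
Distances from the field point to each charge: r₁ = 0.350 m, r₂ = 0.551 m.
V = k[(5.06×10⁻⁶)/(0.350) + (-1.55×10⁻⁶)/(0.551)] = 1.05×10⁵ V.

1.05×10⁵ V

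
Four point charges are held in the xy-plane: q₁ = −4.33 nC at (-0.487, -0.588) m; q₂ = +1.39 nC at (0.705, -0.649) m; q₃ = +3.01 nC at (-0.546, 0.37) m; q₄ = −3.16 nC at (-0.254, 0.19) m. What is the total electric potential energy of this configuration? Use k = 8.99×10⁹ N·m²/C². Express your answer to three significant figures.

-2.73×10⁻⁷ J

The work to assemble the configuration equals its total potential energy, U = Σ kqᵢqⱼ/rᵢⱼ over all pairs.
Pair separations: r₁₂ = 1.19 m, r₁₃ = 0.960 m, r₁₄ = 0.812 m, r₂₃ = 1.61 m, r₂₄ = 1.27 m, r₃₄ = 0.343 m.
Summing all 6 pair terms gives U = -2.73×10⁻⁷ J.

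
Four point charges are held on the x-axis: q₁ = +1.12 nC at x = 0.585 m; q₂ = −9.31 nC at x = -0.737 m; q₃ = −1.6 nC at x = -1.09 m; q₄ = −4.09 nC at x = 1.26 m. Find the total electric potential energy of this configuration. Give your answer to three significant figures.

4.34×10⁻⁷ J

The work to assemble the configuration equals its total potential energy, U = Σ kqᵢqⱼ/rᵢⱼ over all pairs.
Pair separations: r₁₂ = 1.32 m, r₁₃ = 1.68 m, r₁₄ = 0.675 m, r₂₃ = 0.353 m, r₂₄ = 2.00 m, r₃₄ = 2.35 m.
Summing all 6 pair terms gives U = 4.34×10⁻⁷ J.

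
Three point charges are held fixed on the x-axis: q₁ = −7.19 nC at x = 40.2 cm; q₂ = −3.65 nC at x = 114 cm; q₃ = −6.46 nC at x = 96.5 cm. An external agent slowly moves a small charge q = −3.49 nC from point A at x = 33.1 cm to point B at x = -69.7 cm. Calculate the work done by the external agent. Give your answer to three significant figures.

For quasistatic motion the external work equals the change in potential energy: W_ext = qΔV = q(V_B − V_A).
At A: distances to the source charges are 0.0710 m, 0.809 m, 0.634 m; V_A = Σ kqᵢ/rᵢ = -1040 V.
At B: distances to the source charges are 1.10 m, 1.84 m, 1.66 m; V_B = Σ kqᵢ/rᵢ = -112 V.
ΔV = V_B − V_A = 931 V.
W_ext = qΔV = (-3.49×10⁻⁹ C)(931 V) = -3.25×10⁻⁶ J.

-3.25×10⁻⁶ J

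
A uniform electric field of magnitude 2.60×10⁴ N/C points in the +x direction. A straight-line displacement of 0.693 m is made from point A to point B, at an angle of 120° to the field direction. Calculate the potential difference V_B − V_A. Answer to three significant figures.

9010 V

Only the component of displacement along E changes the potential: ΔV = −E·d·cosθ.
ΔV = −(2.60×10⁴ V/m)(0.693 m)cos120° = 9010 V.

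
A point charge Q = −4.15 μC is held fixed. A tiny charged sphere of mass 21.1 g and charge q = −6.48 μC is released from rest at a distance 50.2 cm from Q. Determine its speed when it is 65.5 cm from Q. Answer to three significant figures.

Only the electrostatic force acts, so mechanical energy is conserved: ½mv² = U₁ − U₂ = kQq(1/r₁ − 1/r₂).
U₁ − U₂ = (8.99×10⁹ N·m²/C²)(-4.15×10⁻⁶ C)(-6.48×10⁻⁶ C)(1/0.502 − 1/0.655) = 0.112 J.
v = √(2·0.112/0.0211) = 3.27 m/s.

3.27 m/s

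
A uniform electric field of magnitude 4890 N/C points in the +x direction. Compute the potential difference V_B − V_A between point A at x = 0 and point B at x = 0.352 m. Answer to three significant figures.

In a uniform field, potential decreases in the direction of E: V_B − V_A = −E·Δx.
V_B − V_A = −(4890 V/m)(0.352 m) = -1720 V.

-1720 V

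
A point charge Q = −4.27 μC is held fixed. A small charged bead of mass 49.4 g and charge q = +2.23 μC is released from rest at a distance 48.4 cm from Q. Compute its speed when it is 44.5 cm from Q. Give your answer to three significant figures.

0.792 m/s

Only the electrostatic force acts, so mechanical energy is conserved: ½mv² = U₁ − U₂ = kQq(1/r₁ − 1/r₂).
U₁ − U₂ = (8.99×10⁹ N·m²/C²)(-4.27×10⁻⁶ C)(2.23×10⁻⁶ C)(1/0.484 − 1/0.445) = 0.0155 J.
v = √(2·0.0155/0.0494) = 0.792 m/s.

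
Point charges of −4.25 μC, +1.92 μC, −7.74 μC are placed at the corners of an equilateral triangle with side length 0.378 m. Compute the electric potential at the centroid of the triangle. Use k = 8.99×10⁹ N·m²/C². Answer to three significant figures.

Electric potential is a scalar, so the contributions from each charge add algebraically: V = Σ kqᵢ/rᵢ.
The distance from each vertex to the centroid is a/√3 = 0.218 m.
V = k[(-4.25×10⁻⁶)/(0.218) + (1.92×10⁻⁶)/(0.218) + (-7.74×10⁻⁶)/(0.218)] = -4.15×10⁵ V.

-4.15×10⁵ V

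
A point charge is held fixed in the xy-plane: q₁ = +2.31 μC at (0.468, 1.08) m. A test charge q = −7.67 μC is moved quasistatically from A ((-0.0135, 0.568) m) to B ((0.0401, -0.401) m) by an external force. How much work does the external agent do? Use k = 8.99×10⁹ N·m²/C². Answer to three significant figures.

0.123 J

For quasistatic motion the external work equals the change in potential energy: W_ext = qΔV = q(V_B − V_A).
At A: distance to the source charge is 0.703 m; V_A = kq₁/r = 2.95×10⁴ V.
At B: distance to the source charge is 1.54 m; V_B = kq₁/r = 1.35×10⁴ V.
ΔV = V_B − V_A = -1.61×10⁴ V.
W_ext = qΔV = (-7.67×10⁻⁶ C)(-1.61×10⁴ V) = 0.123 J.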